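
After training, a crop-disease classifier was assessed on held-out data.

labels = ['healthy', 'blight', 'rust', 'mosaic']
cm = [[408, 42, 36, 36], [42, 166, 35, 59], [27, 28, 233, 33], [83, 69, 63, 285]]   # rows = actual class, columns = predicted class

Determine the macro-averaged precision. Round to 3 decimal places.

Per-class precision (TP/(TP+FP)):
  healthy: TP=408, FP=42+27+83=152 → 408/560 = 0.7286
  blight: TP=166, FP=42+28+69=139 → 166/305 = 0.5443
  rust: TP=233, FP=36+35+63=134 → 233/367 = 0.6349
  mosaic: TP=285, FP=36+59+33=128 → 285/413 = 0.6901
Macro-precision = mean = (0.7286 + 0.5443 + 0.6349 + 0.6901) / 4 = 0.649

0.649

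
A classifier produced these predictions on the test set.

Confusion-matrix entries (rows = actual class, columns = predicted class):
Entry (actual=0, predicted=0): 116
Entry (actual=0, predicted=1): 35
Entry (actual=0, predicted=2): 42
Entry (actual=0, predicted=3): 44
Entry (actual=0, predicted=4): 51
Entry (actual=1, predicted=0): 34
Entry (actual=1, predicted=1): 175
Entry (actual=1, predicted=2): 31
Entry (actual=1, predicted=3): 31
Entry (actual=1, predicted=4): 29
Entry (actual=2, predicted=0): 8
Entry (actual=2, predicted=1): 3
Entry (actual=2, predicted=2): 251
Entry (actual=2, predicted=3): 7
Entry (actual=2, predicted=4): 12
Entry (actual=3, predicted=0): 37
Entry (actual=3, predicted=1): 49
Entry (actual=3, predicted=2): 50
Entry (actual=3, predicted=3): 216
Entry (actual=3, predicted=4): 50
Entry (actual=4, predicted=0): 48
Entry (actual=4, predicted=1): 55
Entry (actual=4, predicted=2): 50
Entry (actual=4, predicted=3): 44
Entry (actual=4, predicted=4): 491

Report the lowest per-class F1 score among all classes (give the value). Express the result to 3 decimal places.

Per-class F1 score (2·TP/(2·TP+FP+FN)):
  0: TP=116, FP=34+8+37+48=127, FN=35+42+44+51=172 → 232/531 = 0.4369
  1: TP=175, FP=35+3+49+55=142, FN=34+31+31+29=125 → 350/617 = 0.5673
  2: TP=251, FP=42+31+50+50=173, FN=8+3+7+12=30 → 502/705 = 0.7121
  3: TP=216, FP=44+31+7+44=126, FN=37+49+50+50=186 → 432/744 = 0.5806
  4: TP=491, FP=51+29+12+50=142, FN=48+55+50+44=197 → 982/1321 = 0.7434
Lowest is class '0' with F1 score = 0.437.

0.437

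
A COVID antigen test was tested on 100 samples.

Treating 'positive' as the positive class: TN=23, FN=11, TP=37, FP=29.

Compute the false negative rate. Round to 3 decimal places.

FNR = FN/(FN+TP) = 11/(11+37) = 0.229

0.229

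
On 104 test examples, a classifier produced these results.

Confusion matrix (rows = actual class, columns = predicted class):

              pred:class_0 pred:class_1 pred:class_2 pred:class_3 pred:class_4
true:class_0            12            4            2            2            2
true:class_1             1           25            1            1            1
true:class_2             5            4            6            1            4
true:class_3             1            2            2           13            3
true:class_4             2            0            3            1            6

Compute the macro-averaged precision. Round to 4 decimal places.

0.5623

Per-class precision (TP/(TP+FP)):
  class_0: TP=12, FP=1+5+1+2=9 → 12/21 = 0.57143
  class_1: TP=25, FP=4+4+2+0=10 → 25/35 = 0.71429
  class_2: TP=6, FP=2+1+2+3=8 → 6/14 = 0.42857
  class_3: TP=13, FP=2+1+1+1=5 → 13/18 = 0.72222
  class_4: TP=6, FP=2+1+4+3=10 → 6/16 = 0.37500
Macro-precision = mean = (0.57143 + 0.71429 + 0.42857 + 0.72222 + 0.37500) / 5 = 0.5623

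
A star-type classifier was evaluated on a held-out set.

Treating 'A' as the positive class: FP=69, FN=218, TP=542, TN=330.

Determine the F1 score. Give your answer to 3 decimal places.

0.791

Precision = TP/(TP+FP) = 542/611 = 0.8871
Recall = TP/(TP+FN) = 542/760 = 0.7132
F1 = 2·TP/(2·TP+FP+FN) = 1084/1371 = 0.791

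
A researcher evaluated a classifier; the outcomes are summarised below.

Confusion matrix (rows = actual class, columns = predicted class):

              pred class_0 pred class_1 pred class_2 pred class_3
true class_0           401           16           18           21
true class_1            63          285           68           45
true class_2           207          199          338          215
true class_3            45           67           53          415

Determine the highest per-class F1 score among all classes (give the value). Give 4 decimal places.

0.6843

Per-class F1 score (2·TP/(2·TP+FP+FN)):
  class_0: TP=401, FP=63+207+45=315, FN=16+18+21=55 → 802/1172 = 0.68430
  class_1: TP=285, FP=16+199+67=282, FN=63+68+45=176 → 570/1028 = 0.55447
  class_2: TP=338, FP=18+68+53=139, FN=207+199+215=621 → 676/1436 = 0.47075
  class_3: TP=415, FP=21+45+215=281, FN=45+67+53=165 → 830/1276 = 0.65047
Highest is class 'class_0' with F1 score = 0.6843.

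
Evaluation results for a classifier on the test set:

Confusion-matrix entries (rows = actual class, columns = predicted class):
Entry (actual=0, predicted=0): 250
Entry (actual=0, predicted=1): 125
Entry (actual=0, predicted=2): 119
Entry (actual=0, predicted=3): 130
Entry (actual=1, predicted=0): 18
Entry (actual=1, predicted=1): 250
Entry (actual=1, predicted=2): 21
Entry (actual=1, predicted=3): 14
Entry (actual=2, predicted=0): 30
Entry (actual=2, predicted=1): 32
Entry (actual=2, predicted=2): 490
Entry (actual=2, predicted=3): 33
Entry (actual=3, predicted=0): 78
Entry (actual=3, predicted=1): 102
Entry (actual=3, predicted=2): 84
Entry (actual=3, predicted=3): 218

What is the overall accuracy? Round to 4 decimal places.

0.6058

Accuracy = trace / total = (250+250+490+218=1208) / 1994 = 1208/1994 = 0.6058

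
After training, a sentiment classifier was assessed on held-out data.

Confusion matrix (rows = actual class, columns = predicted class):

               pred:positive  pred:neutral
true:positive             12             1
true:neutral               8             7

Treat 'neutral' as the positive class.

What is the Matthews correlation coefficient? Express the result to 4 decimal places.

MCC = (TP·TN − FP·FN) / √((TP+FP)(TP+FN)(TN+FP)(TN+FN))
Numerator = 7·12 − 1·8 = 76
Denominator = √(8·15·13·20) = √31200 = 176.6352
MCC = 76 / 176.6352 = 0.4303

0.4303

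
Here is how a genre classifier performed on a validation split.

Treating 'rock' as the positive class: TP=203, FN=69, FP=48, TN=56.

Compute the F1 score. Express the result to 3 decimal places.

Precision = TP/(TP+FP) = 203/251 = 0.8088
Recall = TP/(TP+FN) = 203/272 = 0.7463
F1 = 2·TP/(2·TP+FP+FN) = 406/523 = 0.776

0.776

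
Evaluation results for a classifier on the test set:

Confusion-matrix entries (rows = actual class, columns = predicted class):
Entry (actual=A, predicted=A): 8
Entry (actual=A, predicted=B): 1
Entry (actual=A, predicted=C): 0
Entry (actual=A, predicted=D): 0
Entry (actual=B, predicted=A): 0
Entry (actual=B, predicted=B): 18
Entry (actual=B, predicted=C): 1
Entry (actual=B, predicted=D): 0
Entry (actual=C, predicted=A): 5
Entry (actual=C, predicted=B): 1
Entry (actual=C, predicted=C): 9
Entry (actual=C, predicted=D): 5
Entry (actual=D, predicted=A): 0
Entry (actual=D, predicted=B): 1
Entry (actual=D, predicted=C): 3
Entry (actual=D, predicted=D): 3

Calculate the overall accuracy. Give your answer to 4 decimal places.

Accuracy = trace / total = (8+18+9+3=38) / 55 = 38/55 = 0.6909

0.6909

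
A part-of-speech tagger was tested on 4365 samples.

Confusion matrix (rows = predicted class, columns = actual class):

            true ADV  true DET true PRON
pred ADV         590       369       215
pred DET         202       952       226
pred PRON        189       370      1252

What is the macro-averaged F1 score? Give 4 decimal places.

0.6274

Per-class F1 score (2·TP/(2·TP+FP+FN)):
  ADV: TP=590, FP=369+215=584, FN=202+189=391 → 1180/2155 = 0.54756
  DET: TP=952, FP=202+226=428, FN=369+370=739 → 1904/3071 = 0.61999
  PRON: TP=1252, FP=189+370=559, FN=215+226=441 → 2504/3504 = 0.71461
Macro-F1 score = mean = (0.54756 + 0.61999 + 0.71461) / 3 = 0.6274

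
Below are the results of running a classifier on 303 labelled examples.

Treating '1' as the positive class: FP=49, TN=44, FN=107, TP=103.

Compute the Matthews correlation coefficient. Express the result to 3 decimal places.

MCC = (TP·TN − FP·FN) / √((TP+FP)(TP+FN)(TN+FP)(TN+FN))
Numerator = 103·44 − 49·107 = -711
Denominator = √(152·210·93·151) = √448252560 = 21171.9758
MCC = -711 / 21171.9758 = -0.034

-0.034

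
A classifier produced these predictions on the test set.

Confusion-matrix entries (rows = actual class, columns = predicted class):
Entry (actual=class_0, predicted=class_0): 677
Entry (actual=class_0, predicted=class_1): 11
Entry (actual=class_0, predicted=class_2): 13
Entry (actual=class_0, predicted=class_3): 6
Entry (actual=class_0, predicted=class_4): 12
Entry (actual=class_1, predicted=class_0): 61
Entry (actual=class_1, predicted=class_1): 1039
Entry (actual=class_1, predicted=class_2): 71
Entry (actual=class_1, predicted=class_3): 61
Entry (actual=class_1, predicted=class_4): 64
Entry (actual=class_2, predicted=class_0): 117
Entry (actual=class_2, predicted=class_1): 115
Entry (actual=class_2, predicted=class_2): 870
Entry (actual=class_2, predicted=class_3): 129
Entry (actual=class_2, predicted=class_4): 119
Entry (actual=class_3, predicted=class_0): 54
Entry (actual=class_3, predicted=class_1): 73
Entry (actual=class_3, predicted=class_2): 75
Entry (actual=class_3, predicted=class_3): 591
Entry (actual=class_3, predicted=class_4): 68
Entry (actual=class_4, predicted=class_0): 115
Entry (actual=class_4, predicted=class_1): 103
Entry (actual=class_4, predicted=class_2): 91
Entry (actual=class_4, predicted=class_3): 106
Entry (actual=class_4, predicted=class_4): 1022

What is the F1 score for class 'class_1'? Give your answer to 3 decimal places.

0.788

Treat 'class_1' as positive and all other classes as negative.
F1 score = 2·TP/(2·TP+FP+FN).
class_1: TP=1039, FP=11+115+73+103=302, FN=61+71+61+64=257 → 2078/2637 = 0.7880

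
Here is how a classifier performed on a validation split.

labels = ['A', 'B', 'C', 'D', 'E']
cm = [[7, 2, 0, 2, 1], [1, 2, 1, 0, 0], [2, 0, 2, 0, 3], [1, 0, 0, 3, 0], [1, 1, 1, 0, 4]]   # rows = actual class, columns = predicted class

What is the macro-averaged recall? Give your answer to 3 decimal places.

0.538

Per-class recall (TP/(TP+FN)):
  A: TP=7, FN=2+0+2+1=5 → 7/12 = 0.5833
  B: TP=2, FN=1+1+0+0=2 → 2/4 = 0.5000
  C: TP=2, FN=2+0+0+3=5 → 2/7 = 0.2857
  D: TP=3, FN=1+0+0+0=1 → 3/4 = 0.7500
  E: TP=4, FN=1+1+1+0=3 → 4/7 = 0.5714
Macro-recall = mean = (0.5833 + 0.5000 + 0.2857 + 0.7500 + 0.5714) / 5 = 0.538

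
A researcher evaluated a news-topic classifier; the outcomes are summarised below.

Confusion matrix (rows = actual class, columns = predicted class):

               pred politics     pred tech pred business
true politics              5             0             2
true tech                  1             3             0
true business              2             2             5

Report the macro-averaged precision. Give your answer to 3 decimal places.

Per-class precision (TP/(TP+FP)):
  politics: TP=5, FP=1+2=3 → 5/8 = 0.6250
  tech: TP=3, FP=0+2=2 → 3/5 = 0.6000
  business: TP=5, FP=2+0=2 → 5/7 = 0.7143
Macro-precision = mean = (0.6250 + 0.6000 + 0.7143) / 3 = 0.646

0.646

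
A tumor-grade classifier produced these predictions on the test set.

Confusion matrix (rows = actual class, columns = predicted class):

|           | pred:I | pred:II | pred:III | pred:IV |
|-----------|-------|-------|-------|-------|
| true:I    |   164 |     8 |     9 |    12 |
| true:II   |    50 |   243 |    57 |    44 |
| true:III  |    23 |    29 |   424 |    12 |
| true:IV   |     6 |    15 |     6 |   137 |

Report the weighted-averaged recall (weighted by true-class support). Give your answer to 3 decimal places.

0.781

Per-class recall (TP/(TP+FN)):
  I: TP=164, FN=8+9+12=29 → 164/193 = 0.8497
  II: TP=243, FN=50+57+44=151 → 243/394 = 0.6168
  III: TP=424, FN=23+29+12=64 → 424/488 = 0.8689
  IV: TP=137, FN=6+15+6=27 → 137/164 = 0.8354
Weighted-recall = Σ (supportᵢ/N)·recallᵢ with N=1239: (193/1239)·0.8497 + (394/1239)·0.6168 + (488/1239)·0.8689 + (164/1239)·0.8354 = 0.781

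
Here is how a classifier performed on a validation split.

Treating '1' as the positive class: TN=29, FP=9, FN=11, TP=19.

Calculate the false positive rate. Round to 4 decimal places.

FPR = FP/(FP+TN) = 9/(9+29) = 0.2368

0.2368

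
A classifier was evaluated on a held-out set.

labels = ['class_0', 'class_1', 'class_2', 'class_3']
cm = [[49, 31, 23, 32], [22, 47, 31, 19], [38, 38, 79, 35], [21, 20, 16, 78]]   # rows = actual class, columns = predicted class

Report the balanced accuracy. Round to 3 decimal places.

Balanced accuracy = mean of per-class recall.
  class_0: recall = 49/135 = 0.3630
  class_1: recall = 47/119 = 0.3950
  class_2: recall = 79/190 = 0.4158
  class_3: recall = 78/135 = 0.5778
Mean = (0.3630 + 0.3950 + 0.4158 + 0.5778) / 4 = 0.438

0.438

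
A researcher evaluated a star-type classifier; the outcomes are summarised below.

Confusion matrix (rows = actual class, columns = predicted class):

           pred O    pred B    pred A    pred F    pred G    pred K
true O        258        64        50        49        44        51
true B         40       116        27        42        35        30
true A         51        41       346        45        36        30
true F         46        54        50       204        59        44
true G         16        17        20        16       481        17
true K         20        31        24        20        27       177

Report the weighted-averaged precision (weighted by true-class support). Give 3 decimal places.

0.590

Per-class precision (TP/(TP+FP)):
  O: TP=258, FP=40+51+46+16+20=173 → 258/431 = 0.5986
  B: TP=116, FP=64+41+54+17+31=207 → 116/323 = 0.3591
  A: TP=346, FP=50+27+50+20+24=171 → 346/517 = 0.6692
  F: TP=204, FP=49+42+45+16+20=172 → 204/376 = 0.5426
  G: TP=481, FP=44+35+36+59+27=201 → 481/682 = 0.7053
  K: TP=177, FP=51+30+30+44+17=172 → 177/349 = 0.5072
Weighted-precision = Σ (supportᵢ/N)·precisionᵢ with N=2678: (516/2678)·0.5986 + (290/2678)·0.3591 + (549/2678)·0.6692 + (457/2678)·0.5426 + (567/2678)·0.7053 + (299/2678)·0.5072 = 0.590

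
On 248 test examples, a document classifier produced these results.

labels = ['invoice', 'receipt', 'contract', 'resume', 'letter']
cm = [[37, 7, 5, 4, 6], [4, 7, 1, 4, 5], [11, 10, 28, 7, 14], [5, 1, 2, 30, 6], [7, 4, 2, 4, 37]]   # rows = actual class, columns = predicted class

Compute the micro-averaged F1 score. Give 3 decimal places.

Micro-averaging pools counts across classes: ΣTP=139, ΣFP=109, ΣFN=109.
Micro-F1 score = 2·TP/(2·TP+FP+FN) on pooled counts = 0.560 (equals overall accuracy in single-label multiclass).

0.560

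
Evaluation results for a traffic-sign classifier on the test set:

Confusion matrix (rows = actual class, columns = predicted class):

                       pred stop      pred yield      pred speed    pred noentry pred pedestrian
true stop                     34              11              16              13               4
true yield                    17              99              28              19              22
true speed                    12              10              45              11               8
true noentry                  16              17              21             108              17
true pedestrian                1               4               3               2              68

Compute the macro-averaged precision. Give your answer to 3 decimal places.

Per-class precision (TP/(TP+FP)):
  stop: TP=34, FP=17+12+16+1=46 → 34/80 = 0.4250
  yield: TP=99, FP=11+10+17+4=42 → 99/141 = 0.7021
  speed: TP=45, FP=16+28+21+3=68 → 45/113 = 0.3982
  noentry: TP=108, FP=13+19+11+2=45 → 108/153 = 0.7059
  pedestrian: TP=68, FP=4+22+8+17=51 → 68/119 = 0.5714
Macro-precision = mean = (0.4250 + 0.7021 + 0.3982 + 0.7059 + 0.5714) / 5 = 0.561

0.561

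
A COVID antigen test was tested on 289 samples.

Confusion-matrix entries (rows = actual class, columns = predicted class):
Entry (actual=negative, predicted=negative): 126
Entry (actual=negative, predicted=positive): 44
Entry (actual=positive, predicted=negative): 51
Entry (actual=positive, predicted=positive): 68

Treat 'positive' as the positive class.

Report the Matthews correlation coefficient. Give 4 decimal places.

0.3158

MCC = (TP·TN − FP·FN) / √((TP+FP)(TP+FN)(TN+FP)(TN+FN))
Numerator = 68·126 − 44·51 = 6324
Denominator = √(112·119·170·177) = √401039520 = 20025.9711
MCC = 6324 / 20025.9711 = 0.3158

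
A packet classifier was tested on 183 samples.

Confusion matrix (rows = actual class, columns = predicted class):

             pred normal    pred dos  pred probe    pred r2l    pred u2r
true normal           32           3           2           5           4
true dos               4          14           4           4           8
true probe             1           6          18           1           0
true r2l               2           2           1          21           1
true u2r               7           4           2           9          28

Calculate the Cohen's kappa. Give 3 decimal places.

Observed agreement pₒ = trace/N = 113/183 = 0.6175
Expected agreement pₑ = Σ (rowᵢ·colᵢ)/N² = (46·46 + 34·29 + 26·27 + 27·40 + 50·41)/183² = 0.2071
κ = (pₒ − pₑ)/(1 − pₑ) = (0.6175 − 0.2071)/(1 − 0.2071) = 0.518

0.518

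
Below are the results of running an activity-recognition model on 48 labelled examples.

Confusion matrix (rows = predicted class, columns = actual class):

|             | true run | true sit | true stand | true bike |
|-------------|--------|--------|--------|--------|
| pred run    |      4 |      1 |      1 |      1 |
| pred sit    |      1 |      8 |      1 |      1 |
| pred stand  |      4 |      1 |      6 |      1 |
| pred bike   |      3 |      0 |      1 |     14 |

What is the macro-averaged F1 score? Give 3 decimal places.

Per-class F1 score (2·TP/(2·TP+FP+FN)):
  run: TP=4, FP=1+1+1=3, FN=1+4+3=8 → 8/19 = 0.4211
  sit: TP=8, FP=1+1+1=3, FN=1+1+0=2 → 16/21 = 0.7619
  stand: TP=6, FP=4+1+1=6, FN=1+1+1=3 → 12/21 = 0.5714
  bike: TP=14, FP=3+0+1=4, FN=1+1+1=3 → 28/35 = 0.8000
Macro-F1 score = mean = (0.4211 + 0.7619 + 0.5714 + 0.8000) / 4 = 0.639

0.639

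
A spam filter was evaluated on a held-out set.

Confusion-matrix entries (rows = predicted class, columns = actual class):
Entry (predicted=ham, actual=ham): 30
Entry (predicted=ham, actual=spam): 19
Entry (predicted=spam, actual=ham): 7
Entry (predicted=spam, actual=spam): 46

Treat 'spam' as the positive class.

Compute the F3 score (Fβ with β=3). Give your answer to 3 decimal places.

0.721

Fβ = (1+β²)·TP / ((1+β²)·TP + β²·FN + FP), with β²=9
= 10·46 / (10·46 + 9·19 + 7) = 0.721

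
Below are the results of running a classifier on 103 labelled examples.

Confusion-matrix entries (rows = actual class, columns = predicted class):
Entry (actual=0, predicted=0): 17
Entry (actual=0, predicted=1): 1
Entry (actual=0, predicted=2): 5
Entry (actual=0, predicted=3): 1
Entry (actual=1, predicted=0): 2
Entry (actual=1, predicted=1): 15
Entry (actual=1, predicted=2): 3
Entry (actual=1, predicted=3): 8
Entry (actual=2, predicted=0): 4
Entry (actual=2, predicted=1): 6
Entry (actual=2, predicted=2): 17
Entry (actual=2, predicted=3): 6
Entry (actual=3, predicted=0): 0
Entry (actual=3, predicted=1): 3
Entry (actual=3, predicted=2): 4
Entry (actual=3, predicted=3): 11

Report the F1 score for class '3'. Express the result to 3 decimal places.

0.500

One-vs-rest for '3': TP = diagonal; FP = other classes predicted '3'; FN = '3' predicted as other.
F1 score = 2·TP/(2·TP+FP+FN).
3: TP=11, FP=1+8+6=15, FN=0+3+4=7 → 22/44 = 0.5000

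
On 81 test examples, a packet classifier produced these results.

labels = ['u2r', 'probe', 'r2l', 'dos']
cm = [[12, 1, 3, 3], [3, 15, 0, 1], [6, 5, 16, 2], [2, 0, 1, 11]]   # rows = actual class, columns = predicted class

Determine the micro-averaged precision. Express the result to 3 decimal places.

Micro-averaging pools counts across classes: ΣTP=54, ΣFP=27, ΣFN=27.
Micro-precision = TP/(TP+FP) on pooled counts = 0.667 (equals overall accuracy in single-label multiclass).

0.667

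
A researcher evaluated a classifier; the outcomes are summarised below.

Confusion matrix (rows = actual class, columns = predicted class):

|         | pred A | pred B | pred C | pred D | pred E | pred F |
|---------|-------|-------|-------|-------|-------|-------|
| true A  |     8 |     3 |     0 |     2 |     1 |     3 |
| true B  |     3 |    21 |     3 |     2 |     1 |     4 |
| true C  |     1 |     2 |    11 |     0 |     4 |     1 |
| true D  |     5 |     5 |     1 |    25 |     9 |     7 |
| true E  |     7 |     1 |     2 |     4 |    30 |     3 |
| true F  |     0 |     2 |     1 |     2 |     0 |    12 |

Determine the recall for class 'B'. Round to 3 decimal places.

0.618

Treat 'B' as positive and all other classes as negative.
recall = TP/(TP+FN).
B: TP=21, FN=3+3+2+1+4=13 → 21/34 = 0.6176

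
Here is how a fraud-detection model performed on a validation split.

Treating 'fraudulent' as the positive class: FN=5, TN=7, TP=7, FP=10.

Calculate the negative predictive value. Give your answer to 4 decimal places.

0.5833

NPV = TN/(TN+FN) = 7/(7+5) = 0.5833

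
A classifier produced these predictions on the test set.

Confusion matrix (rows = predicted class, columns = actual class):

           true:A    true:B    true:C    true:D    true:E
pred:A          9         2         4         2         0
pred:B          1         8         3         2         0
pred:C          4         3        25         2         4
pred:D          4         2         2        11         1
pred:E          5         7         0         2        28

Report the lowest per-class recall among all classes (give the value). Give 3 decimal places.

Per-class recall (TP/(TP+FN)):
  A: TP=9, FN=1+4+4+5=14 → 9/23 = 0.3913
  B: TP=8, FN=2+3+2+7=14 → 8/22 = 0.3636
  C: TP=25, FN=4+3+2+0=9 → 25/34 = 0.7353
  D: TP=11, FN=2+2+2+2=8 → 11/19 = 0.5789
  E: TP=28, FN=0+0+4+1=5 → 28/33 = 0.8485
Lowest is class 'B' with recall = 0.364.

0.364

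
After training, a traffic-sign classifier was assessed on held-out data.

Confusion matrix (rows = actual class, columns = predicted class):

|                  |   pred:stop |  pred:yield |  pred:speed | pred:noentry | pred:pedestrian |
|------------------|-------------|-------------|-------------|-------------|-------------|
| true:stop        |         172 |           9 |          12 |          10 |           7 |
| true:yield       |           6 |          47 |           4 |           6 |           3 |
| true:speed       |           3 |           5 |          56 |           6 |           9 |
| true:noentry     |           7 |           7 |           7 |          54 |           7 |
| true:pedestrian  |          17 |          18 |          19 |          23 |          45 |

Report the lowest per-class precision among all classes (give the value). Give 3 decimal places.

0.545

Per-class precision (TP/(TP+FP)):
  stop: TP=172, FP=6+3+7+17=33 → 172/205 = 0.8390
  yield: TP=47, FP=9+5+7+18=39 → 47/86 = 0.5465
  speed: TP=56, FP=12+4+7+19=42 → 56/98 = 0.5714
  noentry: TP=54, FP=10+6+6+23=45 → 54/99 = 0.5455
  pedestrian: TP=45, FP=7+3+9+7=26 → 45/71 = 0.6338
Lowest is class 'noentry' with precision = 0.545.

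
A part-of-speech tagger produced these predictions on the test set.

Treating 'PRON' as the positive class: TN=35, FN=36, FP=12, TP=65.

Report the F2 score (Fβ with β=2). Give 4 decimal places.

Fβ = (1+β²)·TP / ((1+β²)·TP + β²·FN + FP), with β²=4
= 5·65 / (5·65 + 4·36 + 12) = 0.6757

0.6757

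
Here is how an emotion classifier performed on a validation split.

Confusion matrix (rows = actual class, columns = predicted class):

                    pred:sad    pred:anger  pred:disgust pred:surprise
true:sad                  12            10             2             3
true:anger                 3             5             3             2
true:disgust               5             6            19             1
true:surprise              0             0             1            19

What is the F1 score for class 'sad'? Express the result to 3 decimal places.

F1 score = 2·TP/(2·TP+FP+FN).
sad: TP=12, FP=3+5+0=8, FN=10+2+3=15 → 24/47 = 0.5106

0.511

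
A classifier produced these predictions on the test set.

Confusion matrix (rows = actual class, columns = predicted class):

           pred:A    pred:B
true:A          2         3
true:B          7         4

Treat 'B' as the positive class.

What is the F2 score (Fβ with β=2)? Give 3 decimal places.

0.392

Fβ = (1+β²)·TP / ((1+β²)·TP + β²·FN + FP), with β²=4
= 5·4 / (5·4 + 4·7 + 3) = 0.392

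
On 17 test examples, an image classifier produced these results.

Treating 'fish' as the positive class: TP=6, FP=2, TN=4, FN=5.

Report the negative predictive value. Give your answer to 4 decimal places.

0.4444

NPV = TN/(TN+FN) = 4/(4+5) = 0.4444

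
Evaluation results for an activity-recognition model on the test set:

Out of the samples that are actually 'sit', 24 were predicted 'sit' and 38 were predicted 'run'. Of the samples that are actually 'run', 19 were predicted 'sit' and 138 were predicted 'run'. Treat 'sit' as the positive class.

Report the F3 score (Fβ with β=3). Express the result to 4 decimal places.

Fβ = (1+β²)·TP / ((1+β²)·TP + β²·FN + FP), with β²=9
= 10·24 / (10·24 + 9·38 + 19) = 0.3993

0.3993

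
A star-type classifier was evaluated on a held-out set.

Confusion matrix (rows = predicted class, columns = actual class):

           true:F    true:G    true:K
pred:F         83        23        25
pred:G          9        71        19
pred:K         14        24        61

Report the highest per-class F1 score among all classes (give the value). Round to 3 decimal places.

Per-class F1 score (2·TP/(2·TP+FP+FN)):
  F: TP=83, FP=23+25=48, FN=9+14=23 → 166/237 = 0.7004
  G: TP=71, FP=9+19=28, FN=23+24=47 → 142/217 = 0.6544
  K: TP=61, FP=14+24=38, FN=25+19=44 → 122/204 = 0.5980
Highest is class 'F' with F1 score = 0.700.

0.700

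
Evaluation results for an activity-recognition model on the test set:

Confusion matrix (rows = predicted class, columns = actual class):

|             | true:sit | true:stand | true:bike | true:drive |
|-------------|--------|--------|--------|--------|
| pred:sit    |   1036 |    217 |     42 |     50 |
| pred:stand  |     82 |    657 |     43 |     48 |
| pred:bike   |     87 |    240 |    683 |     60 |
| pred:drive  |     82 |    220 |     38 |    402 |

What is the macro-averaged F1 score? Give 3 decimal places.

Per-class F1 score (2·TP/(2·TP+FP+FN)):
  sit: TP=1036, FP=217+42+50=309, FN=82+87+82=251 → 2072/2632 = 0.7872
  stand: TP=657, FP=82+43+48=173, FN=217+240+220=677 → 1314/2164 = 0.6072
  bike: TP=683, FP=87+240+60=387, FN=42+43+38=123 → 1366/1876 = 0.7281
  drive: TP=402, FP=82+220+38=340, FN=50+48+60=158 → 804/1302 = 0.6175
Macro-F1 score = mean = (0.7872 + 0.6072 + 0.7281 + 0.6175) / 4 = 0.685

0.685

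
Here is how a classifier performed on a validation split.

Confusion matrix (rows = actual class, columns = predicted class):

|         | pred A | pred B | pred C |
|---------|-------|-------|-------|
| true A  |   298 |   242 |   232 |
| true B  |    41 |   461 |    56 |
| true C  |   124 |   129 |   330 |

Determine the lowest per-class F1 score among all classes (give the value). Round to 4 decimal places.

Per-class F1 score (2·TP/(2·TP+FP+FN)):
  A: TP=298, FP=41+124=165, FN=242+232=474 → 596/1235 = 0.48259
  B: TP=461, FP=242+129=371, FN=41+56=97 → 922/1390 = 0.66331
  C: TP=330, FP=232+56=288, FN=124+129=253 → 660/1201 = 0.54954
Lowest is class 'A' with F1 score = 0.4826.

0.4826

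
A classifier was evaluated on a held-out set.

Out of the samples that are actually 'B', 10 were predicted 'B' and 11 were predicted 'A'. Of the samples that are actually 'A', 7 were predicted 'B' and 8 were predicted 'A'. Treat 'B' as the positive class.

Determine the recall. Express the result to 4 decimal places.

0.4762

Recall = TP/(TP+FN) = 10/(10+11) = 10/21 = 0.4762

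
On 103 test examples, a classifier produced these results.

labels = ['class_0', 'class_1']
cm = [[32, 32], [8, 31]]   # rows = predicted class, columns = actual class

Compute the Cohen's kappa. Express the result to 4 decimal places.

Observed agreement pₒ = trace/N = 63/103 = 0.61165
Expected agreement pₑ = Σ (rowᵢ·colᵢ)/N² = (40·64 + 63·39)/103² = 0.47290
κ = (pₒ − pₑ)/(1 − pₑ) = (0.61165 − 0.47290)/(1 − 0.47290) = 0.2632

0.2632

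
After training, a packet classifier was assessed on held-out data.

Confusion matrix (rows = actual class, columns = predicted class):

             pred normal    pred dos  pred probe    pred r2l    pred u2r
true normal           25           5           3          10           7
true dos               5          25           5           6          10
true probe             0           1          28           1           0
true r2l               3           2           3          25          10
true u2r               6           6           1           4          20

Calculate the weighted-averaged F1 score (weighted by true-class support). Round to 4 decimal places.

0.5791

Per-class F1 score (2·TP/(2·TP+FP+FN)):
  normal: TP=25, FP=5+0+3+6=14, FN=5+3+10+7=25 → 50/89 = 0.56180
  dos: TP=25, FP=5+1+2+6=14, FN=5+5+6+10=26 → 50/90 = 0.55556
  probe: TP=28, FP=3+5+3+1=12, FN=0+1+1+0=2 → 56/70 = 0.80000
  r2l: TP=25, FP=10+6+1+4=21, FN=3+2+3+10=18 → 50/89 = 0.56180
  u2r: TP=20, FP=7+10+0+10=27, FN=6+6+1+4=17 → 40/84 = 0.47619
Weighted-F1 score = Σ (supportᵢ/N)·F1 scoreᵢ with N=211: (50/211)·0.56180 + (51/211)·0.55556 + (30/211)·0.80000 + (43/211)·0.56180 + (37/211)·0.47619 = 0.5791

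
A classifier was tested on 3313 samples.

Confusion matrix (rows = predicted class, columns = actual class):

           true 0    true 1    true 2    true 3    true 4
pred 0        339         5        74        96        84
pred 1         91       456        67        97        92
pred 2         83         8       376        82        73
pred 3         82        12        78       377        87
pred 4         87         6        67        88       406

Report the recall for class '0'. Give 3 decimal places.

One-vs-rest for '0': TP = diagonal; FP = other classes predicted '0'; FN = '0' predicted as other.
recall = TP/(TP+FN).
0: TP=339, FN=91+83+82+87=343 → 339/682 = 0.4971

0.497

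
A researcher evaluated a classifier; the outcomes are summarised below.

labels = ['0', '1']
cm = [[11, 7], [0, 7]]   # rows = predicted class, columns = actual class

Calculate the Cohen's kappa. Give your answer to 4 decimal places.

0.4681

Observed agreement pₒ = trace/N = 18/25 = 0.72000
Expected agreement pₑ = Σ (rowᵢ·colᵢ)/N² = (11·18 + 14·7)/25² = 0.47360
κ = (pₒ − pₑ)/(1 − pₑ) = (0.72000 − 0.47360)/(1 − 0.47360) = 0.4681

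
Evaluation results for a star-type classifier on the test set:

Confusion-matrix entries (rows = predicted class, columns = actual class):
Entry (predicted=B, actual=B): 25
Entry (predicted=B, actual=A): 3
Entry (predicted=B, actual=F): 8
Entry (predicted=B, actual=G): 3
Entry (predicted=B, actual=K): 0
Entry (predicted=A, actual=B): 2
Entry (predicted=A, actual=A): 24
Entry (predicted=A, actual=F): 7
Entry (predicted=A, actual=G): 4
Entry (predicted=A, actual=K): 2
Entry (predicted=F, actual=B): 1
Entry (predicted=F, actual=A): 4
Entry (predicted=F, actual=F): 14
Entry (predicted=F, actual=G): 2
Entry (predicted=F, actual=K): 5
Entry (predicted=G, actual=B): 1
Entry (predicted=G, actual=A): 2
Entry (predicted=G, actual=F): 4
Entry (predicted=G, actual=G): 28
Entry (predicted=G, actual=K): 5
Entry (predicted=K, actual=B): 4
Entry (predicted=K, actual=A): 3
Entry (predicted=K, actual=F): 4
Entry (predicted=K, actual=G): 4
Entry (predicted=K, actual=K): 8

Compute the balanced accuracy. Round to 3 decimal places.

Balanced accuracy = mean of per-class recall.
  B: recall = 25/33 = 0.7576
  A: recall = 24/36 = 0.6667
  F: recall = 14/37 = 0.3784
  G: recall = 28/41 = 0.6829
  K: recall = 8/20 = 0.4000
Mean = (0.7576 + 0.6667 + 0.3784 + 0.6829 + 0.4000) / 5 = 0.577

0.577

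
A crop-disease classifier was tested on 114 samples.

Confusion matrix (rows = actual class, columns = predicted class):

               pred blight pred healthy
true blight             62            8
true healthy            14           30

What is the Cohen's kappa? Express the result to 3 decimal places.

Observed agreement pₒ = trace/N = 92/114 = 0.8070
Expected agreement pₑ = Σ (rowᵢ·colᵢ)/N² = (70·76 + 44·38)/114² = 0.5380
κ = (pₒ − pₑ)/(1 − pₑ) = (0.8070 − 0.5380)/(1 − 0.5380) = 0.582

0.582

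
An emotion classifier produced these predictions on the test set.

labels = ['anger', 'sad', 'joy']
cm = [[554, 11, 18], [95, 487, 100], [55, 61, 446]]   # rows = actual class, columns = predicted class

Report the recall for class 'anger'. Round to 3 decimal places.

0.950

One-vs-rest for 'anger': TP = diagonal; FP = other classes predicted 'anger'; FN = 'anger' predicted as other.
recall = TP/(TP+FN).
anger: TP=554, FN=11+18=29 → 554/583 = 0.9503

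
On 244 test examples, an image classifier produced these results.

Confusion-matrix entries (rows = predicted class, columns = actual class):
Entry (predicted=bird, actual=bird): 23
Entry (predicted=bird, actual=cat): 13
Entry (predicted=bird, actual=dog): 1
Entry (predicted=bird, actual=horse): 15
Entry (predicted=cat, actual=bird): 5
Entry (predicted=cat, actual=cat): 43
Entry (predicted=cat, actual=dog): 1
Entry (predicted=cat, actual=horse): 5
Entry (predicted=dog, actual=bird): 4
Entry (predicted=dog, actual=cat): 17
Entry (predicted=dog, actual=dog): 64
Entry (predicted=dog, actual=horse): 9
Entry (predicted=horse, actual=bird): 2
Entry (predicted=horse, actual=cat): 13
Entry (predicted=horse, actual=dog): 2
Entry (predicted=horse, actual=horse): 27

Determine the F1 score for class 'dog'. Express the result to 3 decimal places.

0.790

One-vs-rest for 'dog': TP = diagonal; FP = other classes predicted 'dog'; FN = 'dog' predicted as other.
F1 score = 2·TP/(2·TP+FP+FN).
dog: TP=64, FP=4+17+9=30, FN=1+1+2=4 → 128/162 = 0.7901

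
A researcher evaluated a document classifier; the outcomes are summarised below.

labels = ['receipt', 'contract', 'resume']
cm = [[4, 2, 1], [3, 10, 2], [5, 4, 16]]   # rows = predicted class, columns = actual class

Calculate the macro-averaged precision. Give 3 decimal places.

Per-class precision (TP/(TP+FP)):
  receipt: TP=4, FP=2+1=3 → 4/7 = 0.5714
  contract: TP=10, FP=3+2=5 → 10/15 = 0.6667
  resume: TP=16, FP=5+4=9 → 16/25 = 0.6400
Macro-precision = mean = (0.5714 + 0.6667 + 0.6400) / 3 = 0.626

0.626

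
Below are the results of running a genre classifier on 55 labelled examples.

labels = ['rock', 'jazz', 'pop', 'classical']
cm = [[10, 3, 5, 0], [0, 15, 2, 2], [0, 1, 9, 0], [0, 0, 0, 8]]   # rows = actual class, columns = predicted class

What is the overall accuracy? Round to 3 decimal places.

0.764

Accuracy = trace / total = (10+15+9+8=42) / 55 = 42/55 = 0.764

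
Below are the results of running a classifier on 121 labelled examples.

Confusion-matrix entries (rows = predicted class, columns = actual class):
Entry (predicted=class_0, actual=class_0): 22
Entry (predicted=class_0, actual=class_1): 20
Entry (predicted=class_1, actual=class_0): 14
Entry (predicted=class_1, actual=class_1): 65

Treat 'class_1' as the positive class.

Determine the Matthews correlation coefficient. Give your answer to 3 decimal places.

0.361

MCC = (TP·TN − FP·FN) / √((TP+FP)(TP+FN)(TN+FP)(TN+FN))
Numerator = 65·22 − 14·20 = 1150
Denominator = √(79·85·36·42) = √10153080 = 3186.3898
MCC = 1150 / 3186.3898 = 0.361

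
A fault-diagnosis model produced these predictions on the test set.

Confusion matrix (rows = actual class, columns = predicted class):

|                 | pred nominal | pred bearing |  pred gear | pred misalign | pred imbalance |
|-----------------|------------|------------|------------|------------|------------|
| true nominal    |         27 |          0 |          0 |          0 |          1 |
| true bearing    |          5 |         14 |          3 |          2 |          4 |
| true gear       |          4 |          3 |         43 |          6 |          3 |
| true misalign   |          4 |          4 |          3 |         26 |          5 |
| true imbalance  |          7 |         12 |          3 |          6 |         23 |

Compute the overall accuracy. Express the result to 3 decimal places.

Accuracy = trace / total = (27+14+43+26+23=133) / 208 = 133/208 = 0.639

0.639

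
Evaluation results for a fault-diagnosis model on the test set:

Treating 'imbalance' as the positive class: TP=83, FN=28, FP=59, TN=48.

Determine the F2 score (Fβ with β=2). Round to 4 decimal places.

Fβ = (1+β²)·TP / ((1+β²)·TP + β²·FN + FP), with β²=4
= 5·83 / (5·83 + 4·28 + 59) = 0.7082

0.7082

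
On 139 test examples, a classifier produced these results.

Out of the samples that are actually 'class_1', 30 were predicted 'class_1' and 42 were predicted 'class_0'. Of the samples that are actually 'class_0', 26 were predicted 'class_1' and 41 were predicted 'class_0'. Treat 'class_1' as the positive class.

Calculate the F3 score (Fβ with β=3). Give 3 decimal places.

Fβ = (1+β²)·TP / ((1+β²)·TP + β²·FN + FP), with β²=9
= 10·30 / (10·30 + 9·42 + 26) = 0.426

0.426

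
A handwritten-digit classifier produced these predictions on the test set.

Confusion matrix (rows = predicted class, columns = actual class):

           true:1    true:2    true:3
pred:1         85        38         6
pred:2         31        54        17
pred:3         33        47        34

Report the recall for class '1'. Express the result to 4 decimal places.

Take TP from the diagonal, FP from the rest of the '1' prediction marginal, FN from the rest of the '1' actual marginal.
recall = TP/(TP+FN).
1: TP=85, FN=31+33=64 → 85/149 = 0.57047

0.5705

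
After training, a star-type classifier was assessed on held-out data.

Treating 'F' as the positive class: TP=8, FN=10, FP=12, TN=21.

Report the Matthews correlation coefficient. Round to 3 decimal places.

0.079

MCC = (TP·TN − FP·FN) / √((TP+FP)(TP+FN)(TN+FP)(TN+FN))
Numerator = 8·21 − 12·10 = 48
Denominator = √(20·18·33·31) = √368280 = 606.8608
MCC = 48 / 606.8608 = 0.079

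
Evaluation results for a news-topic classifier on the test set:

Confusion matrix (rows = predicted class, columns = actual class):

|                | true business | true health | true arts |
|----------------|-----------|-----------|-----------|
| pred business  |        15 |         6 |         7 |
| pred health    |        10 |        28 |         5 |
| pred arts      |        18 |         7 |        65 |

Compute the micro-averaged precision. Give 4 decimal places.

Micro-averaging pools counts across classes: ΣTP=108, ΣFP=53, ΣFN=53.
Micro-precision = TP/(TP+FP) on pooled counts = 0.6708 (equals overall accuracy in single-label multiclass).

0.6708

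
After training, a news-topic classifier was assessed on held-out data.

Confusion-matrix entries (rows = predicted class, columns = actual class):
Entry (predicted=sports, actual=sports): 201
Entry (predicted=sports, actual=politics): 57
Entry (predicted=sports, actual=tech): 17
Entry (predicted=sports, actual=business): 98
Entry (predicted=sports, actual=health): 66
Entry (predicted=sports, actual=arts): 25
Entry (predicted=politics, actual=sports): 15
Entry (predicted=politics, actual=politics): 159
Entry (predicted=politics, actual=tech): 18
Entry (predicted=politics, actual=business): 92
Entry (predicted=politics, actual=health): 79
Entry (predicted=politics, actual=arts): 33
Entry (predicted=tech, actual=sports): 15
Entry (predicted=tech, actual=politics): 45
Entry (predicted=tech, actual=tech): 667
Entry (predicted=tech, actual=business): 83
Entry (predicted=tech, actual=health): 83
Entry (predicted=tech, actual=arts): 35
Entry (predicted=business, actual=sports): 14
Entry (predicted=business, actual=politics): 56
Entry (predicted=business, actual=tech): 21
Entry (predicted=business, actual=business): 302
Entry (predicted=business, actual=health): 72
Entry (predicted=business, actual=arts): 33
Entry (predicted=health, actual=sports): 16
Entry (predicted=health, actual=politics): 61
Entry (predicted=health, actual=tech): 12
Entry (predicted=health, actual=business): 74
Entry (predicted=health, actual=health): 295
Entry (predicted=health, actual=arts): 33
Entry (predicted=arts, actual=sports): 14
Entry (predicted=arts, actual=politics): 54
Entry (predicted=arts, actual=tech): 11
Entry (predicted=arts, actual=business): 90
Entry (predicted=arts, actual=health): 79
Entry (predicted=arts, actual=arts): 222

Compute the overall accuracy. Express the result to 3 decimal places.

Accuracy = trace / total = (201+159+667+302+295+222=1846) / 3247 = 1846/3247 = 0.569

0.569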